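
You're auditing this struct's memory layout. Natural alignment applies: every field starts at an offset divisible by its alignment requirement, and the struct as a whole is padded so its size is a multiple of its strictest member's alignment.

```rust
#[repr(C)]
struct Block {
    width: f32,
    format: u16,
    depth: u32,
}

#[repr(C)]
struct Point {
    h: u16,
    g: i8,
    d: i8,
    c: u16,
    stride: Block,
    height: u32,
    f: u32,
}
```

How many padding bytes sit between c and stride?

Block: width at 0 (size 4, align 4) → ends 4; format at 4 (size 2, align 2) → ends 6; pad 2 to align 4 for depth; depth at 8 (size 4, align 4) → ends 12; total 12 bytes, alignment 4
h at 0 (size 2, align 2) → ends 2
g at 2 (size 1, align 1) → ends 3
d at 3 (size 1, align 1) → ends 4
c at 4 (size 2, align 2) → ends 6
pad 2 to align 4 for stride
stride at 8 (size 12, align 4) → ends 20

2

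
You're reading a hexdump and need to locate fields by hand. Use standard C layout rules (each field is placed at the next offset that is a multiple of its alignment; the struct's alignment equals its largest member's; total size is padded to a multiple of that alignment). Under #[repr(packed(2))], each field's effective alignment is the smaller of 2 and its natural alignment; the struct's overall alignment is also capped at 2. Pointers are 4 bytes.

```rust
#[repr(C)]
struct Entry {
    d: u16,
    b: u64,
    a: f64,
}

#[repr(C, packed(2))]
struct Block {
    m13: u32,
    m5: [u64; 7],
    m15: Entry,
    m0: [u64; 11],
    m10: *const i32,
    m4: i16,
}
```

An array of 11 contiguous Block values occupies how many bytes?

Entry: 0..2  d  (2B, 2-aligned); 2..8  -- padding (6B); 8..16  b  (8B, 8-aligned); 16..24  a  (8B, 8-aligned); sizeof = 24, alignof = 8
0..4  m13  (4B, 2-aligned)
4..60  m5  (56B, 2-aligned)
60..84  m15  (24B, 2-aligned)
84..172  m0  (88B, 2-aligned)
172..176  m10  (4B, 2-aligned)
176..178  m4  (2B, 2-aligned)
sizeof = 178, alignof = 2
array of 11: 11 × 178 = 1958

1958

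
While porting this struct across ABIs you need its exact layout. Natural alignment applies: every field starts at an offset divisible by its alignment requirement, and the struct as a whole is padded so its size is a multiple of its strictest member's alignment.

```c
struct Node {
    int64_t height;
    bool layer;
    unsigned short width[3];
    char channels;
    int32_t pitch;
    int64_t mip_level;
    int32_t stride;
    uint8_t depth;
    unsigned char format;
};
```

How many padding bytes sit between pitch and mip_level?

0

0..8  height  (8B, 8-aligned)
8..9  layer  (1B, 1-aligned)
9..10  -- padding (1B)
10..16  width  (6B, 2-aligned)
16..17  channels  (1B, 1-aligned)
17..20  -- padding (3B)
20..24  pitch  (4B, 4-aligned)
24..32  mip_level  (8B, 8-aligned)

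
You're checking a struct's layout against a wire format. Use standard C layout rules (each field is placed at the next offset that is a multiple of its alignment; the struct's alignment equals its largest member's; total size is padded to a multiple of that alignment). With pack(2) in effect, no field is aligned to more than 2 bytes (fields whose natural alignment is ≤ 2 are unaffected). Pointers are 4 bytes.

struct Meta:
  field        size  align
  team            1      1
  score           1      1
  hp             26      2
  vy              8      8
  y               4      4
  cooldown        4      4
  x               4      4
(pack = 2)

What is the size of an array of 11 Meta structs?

528

team at 0 (size 1, align 1) → ends 1
score at 1 (size 1, align 1) → ends 2
hp at 2 (size 26, align 2) → ends 28
vy at 28 (size 8, align 2) → ends 36
y at 36 (size 4, align 2) → ends 40
cooldown at 40 (size 4, align 2) → ends 44
x at 44 (size 4, align 2) → ends 48
total 48 bytes, alignment 2
array of 11: 11 × 48 = 528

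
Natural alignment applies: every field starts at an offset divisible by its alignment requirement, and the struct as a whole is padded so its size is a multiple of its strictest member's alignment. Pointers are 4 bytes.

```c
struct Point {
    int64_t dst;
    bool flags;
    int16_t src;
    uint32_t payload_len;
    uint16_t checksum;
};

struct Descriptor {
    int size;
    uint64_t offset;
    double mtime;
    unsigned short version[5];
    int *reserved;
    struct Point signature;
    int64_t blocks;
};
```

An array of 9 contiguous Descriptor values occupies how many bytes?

Point: @0: dst [8B, align 8] → 8; @8: flags [1B, align 1] → 9; +1 pad (align 2); @10: src [2B, align 2] → 12; @12: payload_len [4B, align 4] → 16; @16: checksum [2B, align 2] → 18; +6 tail pad (align 8); size 24, align 8
@0: size [4B, align 4] → 4
+4 pad (align 8)
@8: offset [8B, align 8] → 16
@16: mtime [8B, align 8] → 24
@24: version [10B, align 2] → 34
+2 pad (align 4)
@36: reserved [4B, align 4] → 40
@40: signature [24B, align 8] → 64
@64: blocks [8B, align 8] → 72
size 72, align 8
array of 9: 9 × 72 = 648

648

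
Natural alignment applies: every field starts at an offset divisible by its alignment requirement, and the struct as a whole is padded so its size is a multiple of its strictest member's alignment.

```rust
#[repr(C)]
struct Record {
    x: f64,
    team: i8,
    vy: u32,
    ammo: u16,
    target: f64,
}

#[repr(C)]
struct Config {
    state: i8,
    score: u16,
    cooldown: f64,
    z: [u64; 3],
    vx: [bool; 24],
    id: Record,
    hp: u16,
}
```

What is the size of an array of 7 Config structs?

728

Record: 0..8  x  (8B, 8-aligned); 8..9  team  (1B, 1-aligned); 9..12  -- padding (3B); 12..16  vy  (4B, 4-aligned); 16..18  ammo  (2B, 2-aligned); 18..24  -- padding (6B); 24..32  target  (8B, 8-aligned); sizeof = 32, alignof = 8
0..1  state  (1B, 1-aligned)
1..2  -- padding (1B)
2..4  score  (2B, 2-aligned)
4..8  -- padding (4B)
8..16  cooldown  (8B, 8-aligned)
16..40  z  (24B, 8-aligned)
40..64  vx  (24B, 1-aligned)
64..96  id  (32B, 8-aligned)
96..98  hp  (2B, 2-aligned)
98..104  -- tail padding (6B)
sizeof = 104, alignof = 8
array of 7: 7 × 104 = 728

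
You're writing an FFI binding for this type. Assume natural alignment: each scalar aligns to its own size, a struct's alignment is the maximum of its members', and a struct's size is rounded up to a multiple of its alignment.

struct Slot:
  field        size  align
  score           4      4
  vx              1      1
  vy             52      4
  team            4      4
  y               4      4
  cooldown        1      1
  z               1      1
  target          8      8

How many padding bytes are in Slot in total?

5

0..4  score  (4B, 4-aligned)
4..5  vx  (1B, 1-aligned)
5..8  -- padding (3B)
8..60  vy  (52B, 4-aligned)
60..64  team  (4B, 4-aligned)
64..68  y  (4B, 4-aligned)
68..69  cooldown  (1B, 1-aligned)
69..70  z  (1B, 1-aligned)
70..72  -- padding (2B)
72..80  target  (8B, 8-aligned)
sizeof = 80, alignof = 8
data bytes 75, size 80 → padding 5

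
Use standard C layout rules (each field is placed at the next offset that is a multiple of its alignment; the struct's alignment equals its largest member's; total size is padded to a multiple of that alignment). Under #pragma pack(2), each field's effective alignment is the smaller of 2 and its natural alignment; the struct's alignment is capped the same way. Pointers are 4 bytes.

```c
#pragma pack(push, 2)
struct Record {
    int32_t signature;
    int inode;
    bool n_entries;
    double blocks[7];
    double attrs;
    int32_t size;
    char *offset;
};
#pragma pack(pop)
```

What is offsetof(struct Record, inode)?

0..4  signature  (4B, 2-aligned)
4..8  inode  (4B, 2-aligned)

4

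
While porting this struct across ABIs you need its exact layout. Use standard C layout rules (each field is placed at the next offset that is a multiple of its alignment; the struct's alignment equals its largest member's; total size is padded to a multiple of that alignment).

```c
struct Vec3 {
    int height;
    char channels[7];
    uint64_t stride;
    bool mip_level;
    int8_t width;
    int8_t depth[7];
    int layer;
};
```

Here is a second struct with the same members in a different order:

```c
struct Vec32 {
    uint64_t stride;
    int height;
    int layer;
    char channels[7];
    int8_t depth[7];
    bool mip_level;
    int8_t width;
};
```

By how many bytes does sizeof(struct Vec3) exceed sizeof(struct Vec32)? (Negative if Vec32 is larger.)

@0: height [4B, align 4] → 4
@4: channels [7B, align 1] → 11
+5 pad (align 8)
@16: stride [8B, align 8] → 24
@24: mip_level [1B, align 1] → 25
@25: width [1B, align 1] → 26
@26: depth [7B, align 1] → 33
+3 pad (align 4)
@36: layer [4B, align 4] → 40
size 40, align 8
— Vec32 —
@0: stride [8B, align 8] → 8
@8: height [4B, align 4] → 12
@12: layer [4B, align 4] → 16
@16: channels [7B, align 1] → 23
@23: depth [7B, align 1] → 30
@30: mip_level [1B, align 1] → 31
@31: width [1B, align 1] → 32
size 32, align 8
40 − 32 = 8

8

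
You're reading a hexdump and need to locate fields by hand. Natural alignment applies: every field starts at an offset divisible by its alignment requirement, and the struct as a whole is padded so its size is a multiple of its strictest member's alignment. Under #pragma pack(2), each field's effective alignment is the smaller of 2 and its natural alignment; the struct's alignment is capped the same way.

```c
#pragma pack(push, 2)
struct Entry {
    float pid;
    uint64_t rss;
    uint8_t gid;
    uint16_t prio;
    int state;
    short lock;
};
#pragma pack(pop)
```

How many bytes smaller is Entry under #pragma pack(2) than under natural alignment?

10

natural layout:
  0..4  pid  (4B, 4-aligned)
  4..8  -- padding (4B)
  8..16  rss  (8B, 8-aligned)
  16..17  gid  (1B, 1-aligned)
  17..18  -- padding (1B)
  18..20  prio  (2B, 2-aligned)
  20..24  state  (4B, 4-aligned)
  24..26  lock  (2B, 2-aligned)
  26..32  -- tail padding (6B)
  sizeof = 32, alignof = 8
packed(2) layout:
  0..4  pid  (4B, 2-aligned)
  4..12  rss  (8B, 2-aligned)
  12..13  gid  (1B, 1-aligned)
  13..14  -- padding (1B)
  14..16  prio  (2B, 2-aligned)
  16..20  state  (4B, 2-aligned)
  20..22  lock  (2B, 2-aligned)
  sizeof = 22, alignof = 2
32 − 22 = 10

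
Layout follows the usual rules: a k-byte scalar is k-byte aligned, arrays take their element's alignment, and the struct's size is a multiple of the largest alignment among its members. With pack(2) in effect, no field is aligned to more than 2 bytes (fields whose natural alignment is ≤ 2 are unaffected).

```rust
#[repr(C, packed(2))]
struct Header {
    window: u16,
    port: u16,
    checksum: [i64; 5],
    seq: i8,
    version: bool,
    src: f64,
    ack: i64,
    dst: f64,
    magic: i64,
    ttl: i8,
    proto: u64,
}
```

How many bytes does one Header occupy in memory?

0..2  window  (2B, 2-aligned)
2..4  port  (2B, 2-aligned)
4..44  checksum  (40B, 2-aligned)
44..45  seq  (1B, 1-aligned)
45..46  version  (1B, 1-aligned)
46..54  src  (8B, 2-aligned)
54..62  ack  (8B, 2-aligned)
62..70  dst  (8B, 2-aligned)
70..78  magic  (8B, 2-aligned)
78..79  ttl  (1B, 1-aligned)
79..80  -- padding (1B)
80..88  proto  (8B, 2-aligned)
sizeof = 88, alignof = 2

88 bytes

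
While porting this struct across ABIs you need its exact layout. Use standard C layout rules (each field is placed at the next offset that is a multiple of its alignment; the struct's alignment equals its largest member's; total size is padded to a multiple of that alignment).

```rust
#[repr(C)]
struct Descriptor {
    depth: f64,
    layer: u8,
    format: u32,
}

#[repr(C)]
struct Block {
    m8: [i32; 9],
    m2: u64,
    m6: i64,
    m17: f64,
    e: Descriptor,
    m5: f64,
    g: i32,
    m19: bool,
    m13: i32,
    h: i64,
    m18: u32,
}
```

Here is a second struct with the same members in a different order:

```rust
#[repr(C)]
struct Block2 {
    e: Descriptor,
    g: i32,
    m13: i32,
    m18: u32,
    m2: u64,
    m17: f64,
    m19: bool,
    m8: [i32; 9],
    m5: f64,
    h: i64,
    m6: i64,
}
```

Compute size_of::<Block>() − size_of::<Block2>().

Descriptor: 0..8  depth  (8B, 8-aligned); 8..9  layer  (1B, 1-aligned); 9..12  -- padding (3B); 12..16  format  (4B, 4-aligned); sizeof = 16, alignof = 8
0..36  m8  (36B, 4-aligned)
36..40  -- padding (4B)
40..48  m2  (8B, 8-aligned)
48..56  m6  (8B, 8-aligned)
56..64  m17  (8B, 8-aligned)
64..80  e  (16B, 8-aligned)
80..88  m5  (8B, 8-aligned)
88..92  g  (4B, 4-aligned)
92..93  m19  (1B, 1-aligned)
93..96  -- padding (3B)
96..100  m13  (4B, 4-aligned)
100..104  -- padding (4B)
104..112  h  (8B, 8-aligned)
112..116  m18  (4B, 4-aligned)
116..120  -- tail padding (4B)
sizeof = 120, alignof = 8
— Block2 —
0..16  e  (16B, 8-aligned)
16..20  g  (4B, 4-aligned)
20..24  m13  (4B, 4-aligned)
24..28  m18  (4B, 4-aligned)
28..32  -- padding (4B)
32..40  m2  (8B, 8-aligned)
40..48  m17  (8B, 8-aligned)
48..49  m19  (1B, 1-aligned)
49..52  -- padding (3B)
52..88  m8  (36B, 4-aligned)
88..96  m5  (8B, 8-aligned)
96..104  h  (8B, 8-aligned)
104..112  m6  (8B, 8-aligned)
sizeof = 112, alignof = 8
120 − 112 = 8

8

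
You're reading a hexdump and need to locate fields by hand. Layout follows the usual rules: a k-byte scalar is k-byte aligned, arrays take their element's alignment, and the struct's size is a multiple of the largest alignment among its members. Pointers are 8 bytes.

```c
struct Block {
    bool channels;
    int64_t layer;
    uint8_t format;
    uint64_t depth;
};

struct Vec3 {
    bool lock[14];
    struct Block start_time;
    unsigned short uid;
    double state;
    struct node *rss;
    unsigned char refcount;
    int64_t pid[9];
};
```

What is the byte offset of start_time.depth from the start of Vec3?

40

Block: @0: channels [1B, align 1] → 1; +7 pad (align 8); @8: layer [8B, align 8] → 16; @16: format [1B, align 1] → 17; +7 pad (align 8); @24: depth [8B, align 8] → 32; size 32, align 8
@0: lock [14B, align 1] → 14
+2 pad (align 8)
@16: start_time [32B, align 8] → 48
within Block: depth at 24
16 + 24 = 40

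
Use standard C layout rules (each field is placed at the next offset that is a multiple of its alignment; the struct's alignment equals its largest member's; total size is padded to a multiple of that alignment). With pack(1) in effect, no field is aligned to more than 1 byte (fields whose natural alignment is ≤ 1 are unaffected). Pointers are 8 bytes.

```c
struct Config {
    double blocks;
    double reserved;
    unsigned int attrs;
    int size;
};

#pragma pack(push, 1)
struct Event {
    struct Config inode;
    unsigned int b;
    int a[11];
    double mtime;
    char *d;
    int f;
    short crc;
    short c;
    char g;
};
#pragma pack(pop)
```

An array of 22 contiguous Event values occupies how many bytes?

Config: blocks at 0 (size 8, align 8) → ends 8; reserved at 8 (size 8, align 8) → ends 16; attrs at 16 (size 4, align 4) → ends 20; size at 20 (size 4, align 4) → ends 24; total 24 bytes, alignment 8
inode at 0 (size 24, align 1) → ends 24
b at 24 (size 4, align 1) → ends 28
a at 28 (size 44, align 1) → ends 72
mtime at 72 (size 8, align 1) → ends 80
d at 80 (size 8, align 1) → ends 88
f at 88 (size 4, align 1) → ends 92
crc at 92 (size 2, align 1) → ends 94
c at 94 (size 2, align 1) → ends 96
g at 96 (size 1, align 1) → ends 97
total 97 bytes, alignment 1
array of 22: 22 × 97 = 2134

2134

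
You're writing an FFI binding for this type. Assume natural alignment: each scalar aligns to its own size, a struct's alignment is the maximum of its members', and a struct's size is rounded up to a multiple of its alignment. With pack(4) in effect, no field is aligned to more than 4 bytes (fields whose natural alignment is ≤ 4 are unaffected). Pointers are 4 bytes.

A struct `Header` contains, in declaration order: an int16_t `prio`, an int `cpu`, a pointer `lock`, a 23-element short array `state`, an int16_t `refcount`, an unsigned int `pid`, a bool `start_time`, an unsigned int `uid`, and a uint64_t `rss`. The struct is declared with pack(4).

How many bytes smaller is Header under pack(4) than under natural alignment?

natural layout:
  0..2  prio  (2B, 2-aligned)
  2..4  -- padding (2B)
  4..8  cpu  (4B, 4-aligned)
  8..12  lock  (4B, 4-aligned)
  12..58  state  (46B, 2-aligned)
  58..60  refcount  (2B, 2-aligned)
  60..64  pid  (4B, 4-aligned)
  64..65  start_time  (1B, 1-aligned)
  65..68  -- padding (3B)
  68..72  uid  (4B, 4-aligned)
  72..80  rss  (8B, 8-aligned)
  sizeof = 80, alignof = 8
packed(4) layout:
  0..2  prio  (2B, 2-aligned)
  2..4  -- padding (2B)
  4..8  cpu  (4B, 4-aligned)
  8..12  lock  (4B, 4-aligned)
  12..58  state  (46B, 2-aligned)
  58..60  refcount  (2B, 2-aligned)
  60..64  pid  (4B, 4-aligned)
  64..65  start_time  (1B, 1-aligned)
  65..68  -- padding (3B)
  68..72  uid  (4B, 4-aligned)
  72..80  rss  (8B, 4-aligned)
  sizeof = 80, alignof = 4
80 − 80 = 0

0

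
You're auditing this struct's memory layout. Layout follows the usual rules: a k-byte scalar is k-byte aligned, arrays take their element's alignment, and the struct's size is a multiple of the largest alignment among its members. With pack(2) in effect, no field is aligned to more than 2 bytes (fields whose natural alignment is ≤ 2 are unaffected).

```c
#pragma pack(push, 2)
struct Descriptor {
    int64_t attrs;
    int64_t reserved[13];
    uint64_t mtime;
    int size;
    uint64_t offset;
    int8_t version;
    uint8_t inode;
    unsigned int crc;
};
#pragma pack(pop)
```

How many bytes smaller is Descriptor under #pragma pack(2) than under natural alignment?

6

natural layout:
  0..8  attrs  (8B, 8-aligned)
  8..112  reserved  (104B, 8-aligned)
  112..120  mtime  (8B, 8-aligned)
  120..124  size  (4B, 4-aligned)
  124..128  -- padding (4B)
  128..136  offset  (8B, 8-aligned)
  136..137  version  (1B, 1-aligned)
  137..138  inode  (1B, 1-aligned)
  138..140  -- padding (2B)
  140..144  crc  (4B, 4-aligned)
  sizeof = 144, alignof = 8
packed(2) layout:
  0..8  attrs  (8B, 2-aligned)
  8..112  reserved  (104B, 2-aligned)
  112..120  mtime  (8B, 2-aligned)
  120..124  size  (4B, 2-aligned)
  124..132  offset  (8B, 2-aligned)
  132..133  version  (1B, 1-aligned)
  133..134  inode  (1B, 1-aligned)
  134..138  crc  (4B, 2-aligned)
  sizeof = 138, alignof = 2
144 − 138 = 6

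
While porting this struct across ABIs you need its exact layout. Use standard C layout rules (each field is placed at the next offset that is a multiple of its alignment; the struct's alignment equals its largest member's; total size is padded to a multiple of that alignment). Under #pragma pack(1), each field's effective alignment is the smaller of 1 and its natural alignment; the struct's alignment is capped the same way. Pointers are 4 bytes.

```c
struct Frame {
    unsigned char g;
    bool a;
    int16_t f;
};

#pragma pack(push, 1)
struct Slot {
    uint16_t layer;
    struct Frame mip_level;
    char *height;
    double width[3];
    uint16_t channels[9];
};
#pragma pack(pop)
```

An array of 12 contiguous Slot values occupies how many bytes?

624

Frame: 0..1  g  (1B, 1-aligned); 1..2  a  (1B, 1-aligned); 2..4  f  (2B, 2-aligned); sizeof = 4, alignof = 2
0..2  layer  (2B, 1-aligned)
2..6  mip_level  (4B, 1-aligned)
6..10  height  (4B, 1-aligned)
10..34  width  (24B, 1-aligned)
34..52  channels  (18B, 1-aligned)
sizeof = 52, alignof = 1
array of 12: 12 × 52 = 624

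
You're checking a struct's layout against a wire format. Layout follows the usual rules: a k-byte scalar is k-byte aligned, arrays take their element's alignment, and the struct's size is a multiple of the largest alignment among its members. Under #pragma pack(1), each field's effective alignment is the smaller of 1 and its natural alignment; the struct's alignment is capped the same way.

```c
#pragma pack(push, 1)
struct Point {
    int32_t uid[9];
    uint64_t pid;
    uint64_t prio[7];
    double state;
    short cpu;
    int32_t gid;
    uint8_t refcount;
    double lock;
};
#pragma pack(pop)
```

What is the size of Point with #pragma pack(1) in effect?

123

uid at 0 (size 36, align 1) → ends 36
pid at 36 (size 8, align 1) → ends 44
prio at 44 (size 56, align 1) → ends 100
state at 100 (size 8, align 1) → ends 108
cpu at 108 (size 2, align 1) → ends 110
gid at 110 (size 4, align 1) → ends 114
refcount at 114 (size 1, align 1) → ends 115
lock at 115 (size 8, align 1) → ends 123
total 123 bytes, alignment 1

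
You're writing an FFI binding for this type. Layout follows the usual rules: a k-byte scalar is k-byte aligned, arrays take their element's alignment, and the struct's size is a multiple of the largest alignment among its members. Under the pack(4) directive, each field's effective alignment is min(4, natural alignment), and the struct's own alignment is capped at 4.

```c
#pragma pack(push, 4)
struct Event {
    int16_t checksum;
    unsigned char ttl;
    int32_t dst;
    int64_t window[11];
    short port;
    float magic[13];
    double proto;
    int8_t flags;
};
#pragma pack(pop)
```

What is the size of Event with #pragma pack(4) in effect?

@0: checksum [2B, align 2] → 2
@2: ttl [1B, align 1] → 3
+1 pad (align 4)
@4: dst [4B, align 4] → 8
@8: window [88B, align 4] → 96
@96: port [2B, align 2] → 98
+2 pad (align 4)
@100: magic [52B, align 4] → 152
@152: proto [8B, align 4] → 160
@160: flags [1B, align 1] → 161
+3 tail pad (align 4)
size 164, align 4

164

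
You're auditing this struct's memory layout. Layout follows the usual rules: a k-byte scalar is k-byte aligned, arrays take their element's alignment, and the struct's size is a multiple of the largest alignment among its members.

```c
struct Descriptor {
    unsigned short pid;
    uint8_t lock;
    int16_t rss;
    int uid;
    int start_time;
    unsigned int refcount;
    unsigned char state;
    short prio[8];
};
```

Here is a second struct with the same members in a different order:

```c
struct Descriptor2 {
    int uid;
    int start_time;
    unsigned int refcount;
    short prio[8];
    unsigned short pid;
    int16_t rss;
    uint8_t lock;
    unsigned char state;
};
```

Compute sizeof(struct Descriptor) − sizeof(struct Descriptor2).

0..2  pid  (2B, 2-aligned)
2..3  lock  (1B, 1-aligned)
3..4  -- padding (1B)
4..6  rss  (2B, 2-aligned)
6..8  -- padding (2B)
8..12  uid  (4B, 4-aligned)
12..16  start_time  (4B, 4-aligned)
16..20  refcount  (4B, 4-aligned)
20..21  state  (1B, 1-aligned)
21..22  -- padding (1B)
22..38  prio  (16B, 2-aligned)
38..40  -- tail padding (2B)
sizeof = 40, alignof = 4
— Descriptor2 —
0..4  uid  (4B, 4-aligned)
4..8  start_time  (4B, 4-aligned)
8..12  refcount  (4B, 4-aligned)
12..28  prio  (16B, 2-aligned)
28..30  pid  (2B, 2-aligned)
30..32  rss  (2B, 2-aligned)
32..33  lock  (1B, 1-aligned)
33..34  state  (1B, 1-aligned)
34..36  -- tail padding (2B)
sizeof = 36, alignof = 4
40 − 36 = 4

4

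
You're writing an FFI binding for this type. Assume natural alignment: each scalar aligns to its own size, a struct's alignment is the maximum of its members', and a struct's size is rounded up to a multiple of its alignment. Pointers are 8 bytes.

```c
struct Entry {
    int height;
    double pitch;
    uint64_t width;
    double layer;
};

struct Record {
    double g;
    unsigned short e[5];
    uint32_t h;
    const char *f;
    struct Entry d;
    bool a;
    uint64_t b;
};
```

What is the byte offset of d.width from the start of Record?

Entry: @0: height [4B, align 4] → 4; +4 pad (align 8); @8: pitch [8B, align 8] → 16; @16: width [8B, align 8] → 24; @24: layer [8B, align 8] → 32; size 32, align 8
@0: g [8B, align 8] → 8
@8: e [10B, align 2] → 18
+2 pad (align 4)
@20: h [4B, align 4] → 24
@24: f [8B, align 8] → 32
@32: d [32B, align 8] → 64
within Entry: width at 16
32 + 16 = 48

48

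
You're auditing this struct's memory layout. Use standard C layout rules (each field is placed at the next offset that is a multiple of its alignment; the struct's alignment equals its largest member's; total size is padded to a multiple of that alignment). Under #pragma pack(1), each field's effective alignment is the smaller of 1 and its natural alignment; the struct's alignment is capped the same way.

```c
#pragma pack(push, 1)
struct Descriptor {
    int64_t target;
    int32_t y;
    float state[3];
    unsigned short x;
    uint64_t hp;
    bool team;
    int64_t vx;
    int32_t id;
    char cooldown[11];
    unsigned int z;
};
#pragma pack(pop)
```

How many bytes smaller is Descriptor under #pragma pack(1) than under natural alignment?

18

natural layout:
  target at 0 (size 8, align 8) → ends 8
  y at 8 (size 4, align 4) → ends 12
  state at 12 (size 12, align 4) → ends 24
  x at 24 (size 2, align 2) → ends 26
  pad 6 to align 8 for hp
  hp at 32 (size 8, align 8) → ends 40
  team at 40 (size 1, align 1) → ends 41
  pad 7 to align 8 for vx
  vx at 48 (size 8, align 8) → ends 56
  id at 56 (size 4, align 4) → ends 60
  cooldown at 60 (size 11, align 1) → ends 71
  pad 1 to align 4 for z
  z at 72 (size 4, align 4) → ends 76
  tail pad 4 to reach multiple of 8
  total 80 bytes, alignment 8
packed(1) layout:
  target at 0 (size 8, align 1) → ends 8
  y at 8 (size 4, align 1) → ends 12
  state at 12 (size 12, align 1) → ends 24
  x at 24 (size 2, align 1) → ends 26
  hp at 26 (size 8, align 1) → ends 34
  team at 34 (size 1, align 1) → ends 35
  vx at 35 (size 8, align 1) → ends 43
  id at 43 (size 4, align 1) → ends 47
  cooldown at 47 (size 11, align 1) → ends 58
  z at 58 (size 4, align 1) → ends 62
  total 62 bytes, alignment 1
80 − 62 = 18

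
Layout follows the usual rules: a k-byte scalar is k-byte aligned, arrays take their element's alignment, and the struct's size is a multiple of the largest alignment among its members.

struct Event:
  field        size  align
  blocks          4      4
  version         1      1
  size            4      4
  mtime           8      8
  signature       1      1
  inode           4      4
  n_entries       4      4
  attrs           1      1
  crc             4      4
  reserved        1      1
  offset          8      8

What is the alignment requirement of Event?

8

member alignments: blocks=4, version=1, size=4, mtime=8, signature=1, inode=4, n_entries=4, attrs=1, crc=4, reserved=1, offset=8
max = 8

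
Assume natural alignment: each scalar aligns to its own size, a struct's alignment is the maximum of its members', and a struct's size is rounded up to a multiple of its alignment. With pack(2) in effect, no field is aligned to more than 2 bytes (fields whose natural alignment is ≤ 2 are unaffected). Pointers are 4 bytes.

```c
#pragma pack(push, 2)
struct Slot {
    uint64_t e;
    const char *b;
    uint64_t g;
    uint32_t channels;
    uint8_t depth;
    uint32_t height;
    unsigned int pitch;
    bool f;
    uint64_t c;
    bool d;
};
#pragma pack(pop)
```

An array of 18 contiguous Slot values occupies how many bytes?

e at 0 (size 8, align 2) → ends 8
b at 8 (size 4, align 2) → ends 12
g at 12 (size 8, align 2) → ends 20
channels at 20 (size 4, align 2) → ends 24
depth at 24 (size 1, align 1) → ends 25
pad 1 to align 2 for height
height at 26 (size 4, align 2) → ends 30
pitch at 30 (size 4, align 2) → ends 34
f at 34 (size 1, align 1) → ends 35
pad 1 to align 2 for c
c at 36 (size 8, align 2) → ends 44
d at 44 (size 1, align 1) → ends 45
tail pad 1 to reach multiple of 2
total 46 bytes, alignment 2
array of 18: 18 × 46 = 828

828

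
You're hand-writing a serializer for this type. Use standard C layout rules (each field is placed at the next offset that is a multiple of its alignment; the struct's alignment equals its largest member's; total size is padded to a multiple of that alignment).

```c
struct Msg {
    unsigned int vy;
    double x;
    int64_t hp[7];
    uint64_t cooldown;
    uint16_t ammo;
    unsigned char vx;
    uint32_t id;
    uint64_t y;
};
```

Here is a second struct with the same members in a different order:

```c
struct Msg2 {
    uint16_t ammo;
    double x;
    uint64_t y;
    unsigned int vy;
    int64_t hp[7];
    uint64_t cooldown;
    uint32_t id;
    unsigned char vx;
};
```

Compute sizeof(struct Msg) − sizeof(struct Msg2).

0..4  vy  (4B, 4-aligned)
4..8  -- padding (4B)
8..16  x  (8B, 8-aligned)
16..72  hp  (56B, 8-aligned)
72..80  cooldown  (8B, 8-aligned)
80..82  ammo  (2B, 2-aligned)
82..83  vx  (1B, 1-aligned)
83..84  -- padding (1B)
84..88  id  (4B, 4-aligned)
88..96  y  (8B, 8-aligned)
sizeof = 96, alignof = 8
— Msg2 —
0..2  ammo  (2B, 2-aligned)
2..8  -- padding (6B)
8..16  x  (8B, 8-aligned)
16..24  y  (8B, 8-aligned)
24..28  vy  (4B, 4-aligned)
28..32  -- padding (4B)
32..88  hp  (56B, 8-aligned)
88..96  cooldown  (8B, 8-aligned)
96..100  id  (4B, 4-aligned)
100..101  vx  (1B, 1-aligned)
101..104  -- tail padding (3B)
sizeof = 104, alignof = 8
96 − 104 = -8

-8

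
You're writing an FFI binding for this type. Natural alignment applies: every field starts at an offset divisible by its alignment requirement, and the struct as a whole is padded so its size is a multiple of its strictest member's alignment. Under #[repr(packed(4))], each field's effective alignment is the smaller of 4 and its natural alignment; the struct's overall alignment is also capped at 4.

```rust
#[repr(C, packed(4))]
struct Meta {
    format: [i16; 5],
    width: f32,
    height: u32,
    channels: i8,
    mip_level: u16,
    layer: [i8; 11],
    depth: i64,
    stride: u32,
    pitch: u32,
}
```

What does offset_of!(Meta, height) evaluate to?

16

@0: format [10B, align 2] → 10
+2 pad (align 4)
@12: width [4B, align 4] → 16
@16: height [4B, align 4] → 20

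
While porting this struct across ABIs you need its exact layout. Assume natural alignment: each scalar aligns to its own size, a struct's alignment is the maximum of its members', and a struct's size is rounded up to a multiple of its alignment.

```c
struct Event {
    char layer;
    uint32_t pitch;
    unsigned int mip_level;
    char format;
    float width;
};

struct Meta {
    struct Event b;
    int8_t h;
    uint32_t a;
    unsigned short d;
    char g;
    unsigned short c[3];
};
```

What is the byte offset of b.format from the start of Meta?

12

Event: layer at 0 (size 1, align 1) → ends 1; pad 3 to align 4 for pitch; pitch at 4 (size 4, align 4) → ends 8; mip_level at 8 (size 4, align 4) → ends 12; format at 12 (size 1, align 1) → ends 13; pad 3 to align 4 for width; width at 16 (size 4, align 4) → ends 20; total 20 bytes, alignment 4
b at 0 (size 20, align 4) → ends 20
within Event: format at 12
0 + 12 = 12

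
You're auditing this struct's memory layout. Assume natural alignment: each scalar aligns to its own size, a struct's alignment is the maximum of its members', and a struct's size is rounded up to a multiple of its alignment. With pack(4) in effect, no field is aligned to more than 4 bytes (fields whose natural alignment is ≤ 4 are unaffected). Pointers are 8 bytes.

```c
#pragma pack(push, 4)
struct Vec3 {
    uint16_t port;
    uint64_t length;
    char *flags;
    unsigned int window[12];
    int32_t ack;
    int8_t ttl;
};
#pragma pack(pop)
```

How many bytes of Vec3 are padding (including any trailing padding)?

5

port at 0 (size 2, align 2) → ends 2
pad 2 to align 4 for length
length at 4 (size 8, align 4) → ends 12
flags at 12 (size 8, align 4) → ends 20
window at 20 (size 48, align 4) → ends 68
ack at 68 (size 4, align 4) → ends 72
ttl at 72 (size 1, align 1) → ends 73
tail pad 3 to reach multiple of 4
total 76 bytes, alignment 4
data bytes 71, size 76 → padding 5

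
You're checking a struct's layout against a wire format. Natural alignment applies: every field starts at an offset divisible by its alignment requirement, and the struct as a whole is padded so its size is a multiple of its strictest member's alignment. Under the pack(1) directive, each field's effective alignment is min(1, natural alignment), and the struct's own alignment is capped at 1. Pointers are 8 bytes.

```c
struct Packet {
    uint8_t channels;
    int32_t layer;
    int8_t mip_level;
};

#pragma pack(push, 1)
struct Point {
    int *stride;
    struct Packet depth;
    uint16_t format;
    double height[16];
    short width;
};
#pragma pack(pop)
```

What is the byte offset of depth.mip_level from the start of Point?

Packet: channels at 0 (size 1, align 1) → ends 1; pad 3 to align 4 for layer; layer at 4 (size 4, align 4) → ends 8; mip_level at 8 (size 1, align 1) → ends 9; tail pad 3 to reach multiple of 4; total 12 bytes, alignment 4
stride at 0 (size 8, align 1) → ends 8
depth at 8 (size 12, align 1) → ends 20
within Packet: mip_level at 8
8 + 8 = 16

16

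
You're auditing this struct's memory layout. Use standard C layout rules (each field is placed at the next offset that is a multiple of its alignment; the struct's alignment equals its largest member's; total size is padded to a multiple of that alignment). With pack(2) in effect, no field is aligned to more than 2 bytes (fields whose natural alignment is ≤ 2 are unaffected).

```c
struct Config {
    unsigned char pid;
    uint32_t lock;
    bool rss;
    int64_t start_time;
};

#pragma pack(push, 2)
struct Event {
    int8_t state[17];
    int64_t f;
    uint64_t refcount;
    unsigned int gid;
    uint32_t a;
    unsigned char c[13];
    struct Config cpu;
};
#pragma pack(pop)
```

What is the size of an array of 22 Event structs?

Config: pid at 0 (size 1, align 1) → ends 1; pad 3 to align 4 for lock; lock at 4 (size 4, align 4) → ends 8; rss at 8 (size 1, align 1) → ends 9; pad 7 to align 8 for start_time; start_time at 16 (size 8, align 8) → ends 24; total 24 bytes, alignment 8
state at 0 (size 17, align 1) → ends 17
pad 1 to align 2 for f
f at 18 (size 8, align 2) → ends 26
refcount at 26 (size 8, align 2) → ends 34
gid at 34 (size 4, align 2) → ends 38
a at 38 (size 4, align 2) → ends 42
c at 42 (size 13, align 1) → ends 55
pad 1 to align 2 for cpu
cpu at 56 (size 24, align 2) → ends 80
total 80 bytes, alignment 2
array of 22: 22 × 80 = 1760

1760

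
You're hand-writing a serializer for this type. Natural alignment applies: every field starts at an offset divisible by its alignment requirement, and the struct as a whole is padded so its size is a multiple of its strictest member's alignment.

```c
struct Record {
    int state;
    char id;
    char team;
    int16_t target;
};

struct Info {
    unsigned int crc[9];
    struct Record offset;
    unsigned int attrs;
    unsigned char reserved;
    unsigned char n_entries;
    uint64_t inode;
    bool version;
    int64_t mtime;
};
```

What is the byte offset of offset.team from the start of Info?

Record: 0..4  state  (4B, 4-aligned); 4..5  id  (1B, 1-aligned); 5..6  team  (1B, 1-aligned); 6..8  target  (2B, 2-aligned); sizeof = 8, alignof = 4
0..36  crc  (36B, 4-aligned)
36..44  offset  (8B, 4-aligned)
within Record: team at 5
36 + 5 = 41

41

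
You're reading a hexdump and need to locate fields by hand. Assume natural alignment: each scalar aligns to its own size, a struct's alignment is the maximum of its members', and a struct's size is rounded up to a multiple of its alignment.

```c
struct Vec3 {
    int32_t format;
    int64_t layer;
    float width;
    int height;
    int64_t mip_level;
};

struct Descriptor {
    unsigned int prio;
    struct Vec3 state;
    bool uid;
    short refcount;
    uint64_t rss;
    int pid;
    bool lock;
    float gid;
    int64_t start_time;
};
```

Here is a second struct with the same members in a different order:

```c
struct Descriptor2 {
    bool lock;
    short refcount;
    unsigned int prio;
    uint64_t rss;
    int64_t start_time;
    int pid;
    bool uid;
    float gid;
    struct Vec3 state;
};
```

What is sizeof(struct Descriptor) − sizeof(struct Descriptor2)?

Vec3: @0: format [4B, align 4] → 4; +4 pad (align 8); @8: layer [8B, align 8] → 16; @16: width [4B, align 4] → 20; @20: height [4B, align 4] → 24; @24: mip_level [8B, align 8] → 32; size 32, align 8
@0: prio [4B, align 4] → 4
+4 pad (align 8)
@8: state [32B, align 8] → 40
@40: uid [1B, align 1] → 41
+1 pad (align 2)
@42: refcount [2B, align 2] → 44
+4 pad (align 8)
@48: rss [8B, align 8] → 56
@56: pid [4B, align 4] → 60
@60: lock [1B, align 1] → 61
+3 pad (align 4)
@64: gid [4B, align 4] → 68
+4 pad (align 8)
@72: start_time [8B, align 8] → 80
size 80, align 8
— Descriptor2 —
@0: lock [1B, align 1] → 1
+1 pad (align 2)
@2: refcount [2B, align 2] → 4
@4: prio [4B, align 4] → 8
@8: rss [8B, align 8] → 16
@16: start_time [8B, align 8] → 24
@24: pid [4B, align 4] → 28
@28: uid [1B, align 1] → 29
+3 pad (align 4)
@32: gid [4B, align 4] → 36
+4 pad (align 8)
@40: state [32B, align 8] → 72
size 72, align 8
80 − 72 = 8

8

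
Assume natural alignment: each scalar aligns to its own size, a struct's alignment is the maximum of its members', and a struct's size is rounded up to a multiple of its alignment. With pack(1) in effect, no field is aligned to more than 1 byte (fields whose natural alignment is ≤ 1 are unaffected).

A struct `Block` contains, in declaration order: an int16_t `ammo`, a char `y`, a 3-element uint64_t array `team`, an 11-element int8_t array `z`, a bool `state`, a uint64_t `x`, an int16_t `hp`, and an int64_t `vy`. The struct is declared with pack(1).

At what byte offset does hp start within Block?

47

0..2  ammo  (2B, 1-aligned)
2..3  y  (1B, 1-aligned)
3..27  team  (24B, 1-aligned)
27..38  z  (11B, 1-aligned)
38..39  state  (1B, 1-aligned)
39..47  x  (8B, 1-aligned)
47..49  hp  (2B, 1-aligned)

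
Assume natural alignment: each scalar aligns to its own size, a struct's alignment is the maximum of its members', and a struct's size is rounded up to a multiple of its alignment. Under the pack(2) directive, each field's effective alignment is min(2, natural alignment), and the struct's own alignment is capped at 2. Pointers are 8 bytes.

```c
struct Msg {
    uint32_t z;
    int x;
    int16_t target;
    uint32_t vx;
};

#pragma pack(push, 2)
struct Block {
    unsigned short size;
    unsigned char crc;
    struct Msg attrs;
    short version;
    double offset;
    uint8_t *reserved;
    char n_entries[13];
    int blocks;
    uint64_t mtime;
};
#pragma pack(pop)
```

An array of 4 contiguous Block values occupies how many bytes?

256

Msg: @0: z [4B, align 4] → 4; @4: x [4B, align 4] → 8; @8: target [2B, align 2] → 10; +2 pad (align 4); @12: vx [4B, align 4] → 16; size 16, align 4
@0: size [2B, align 2] → 2
@2: crc [1B, align 1] → 3
+1 pad (align 2)
@4: attrs [16B, align 2] → 20
@20: version [2B, align 2] → 22
@22: offset [8B, align 2] → 30
@30: reserved [8B, align 2] → 38
@38: n_entries [13B, align 1] → 51
+1 pad (align 2)
@52: blocks [4B, align 2] → 56
@56: mtime [8B, align 2] → 64
size 64, align 2
array of 4: 4 × 64 = 256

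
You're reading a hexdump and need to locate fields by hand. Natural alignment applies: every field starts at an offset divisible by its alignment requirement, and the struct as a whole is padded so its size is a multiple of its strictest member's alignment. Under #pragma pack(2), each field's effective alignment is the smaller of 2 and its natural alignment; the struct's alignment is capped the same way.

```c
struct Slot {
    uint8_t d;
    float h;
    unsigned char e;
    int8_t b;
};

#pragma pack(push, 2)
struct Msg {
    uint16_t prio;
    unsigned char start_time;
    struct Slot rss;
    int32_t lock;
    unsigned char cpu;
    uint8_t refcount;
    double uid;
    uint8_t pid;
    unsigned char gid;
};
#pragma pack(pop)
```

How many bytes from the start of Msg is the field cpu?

20

Slot: @0: d [1B, align 1] → 1; +3 pad (align 4); @4: h [4B, align 4] → 8; @8: e [1B, align 1] → 9; @9: b [1B, align 1] → 10; +2 tail pad (align 4); size 12, align 4
@0: prio [2B, align 2] → 2
@2: start_time [1B, align 1] → 3
+1 pad (align 2)
@4: rss [12B, align 2] → 16
@16: lock [4B, align 2] → 20
@20: cpu [1B, align 1] → 21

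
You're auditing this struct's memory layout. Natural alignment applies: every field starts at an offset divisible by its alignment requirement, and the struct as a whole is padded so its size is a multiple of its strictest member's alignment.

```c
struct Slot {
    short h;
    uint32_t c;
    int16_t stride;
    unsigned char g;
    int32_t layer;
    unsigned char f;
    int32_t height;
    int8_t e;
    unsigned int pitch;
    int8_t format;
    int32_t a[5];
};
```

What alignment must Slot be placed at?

4

member alignments: h=2, c=4, stride=2, g=1, layer=4, f=1, height=4, e=1, pitch=4, format=1, a=4
max = 4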